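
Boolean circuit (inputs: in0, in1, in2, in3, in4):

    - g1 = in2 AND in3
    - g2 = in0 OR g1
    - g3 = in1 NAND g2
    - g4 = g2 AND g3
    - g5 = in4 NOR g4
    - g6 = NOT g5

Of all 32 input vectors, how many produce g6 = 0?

11

g6 = NOT g5 must be 0, so g5 = 1.
Enumerating the 32 input combinations, 11 give g6 = 0 and 21 give g6 = 1.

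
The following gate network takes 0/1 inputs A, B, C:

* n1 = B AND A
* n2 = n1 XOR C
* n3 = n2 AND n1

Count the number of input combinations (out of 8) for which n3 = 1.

1

n3 = n2 AND n1 must be 1, so both n2 = 1 and n1 = 1.
n2 = n1 XOR C must be 1, so n1 and C differ.
n1 = B AND A must be 1, so both B = 1 and A = 1.
Satisfying assignments:
  A=1, B=1, C=0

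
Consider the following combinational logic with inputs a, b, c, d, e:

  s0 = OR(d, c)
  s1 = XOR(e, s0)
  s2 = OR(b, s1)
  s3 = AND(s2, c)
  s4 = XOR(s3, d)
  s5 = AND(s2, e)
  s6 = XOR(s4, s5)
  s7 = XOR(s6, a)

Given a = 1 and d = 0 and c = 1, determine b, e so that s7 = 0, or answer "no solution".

s7 = XOR(s6, a) must be 0, so s6 and a are equal.
Check with a = 1 and d = 0 and c = 1 and b=1, e=0:
s0 = OR(d, c) = OR(0, 1) = 1
s1 = XOR(e, s0) = XOR(0, 1) = 1
s2 = OR(b, s1) = OR(1, 1) = 1
s3 = AND(s2, c) = AND(1, 1) = 1
s4 = XOR(s3, d) = XOR(1, 0) = 1
s5 = AND(s2, e) = AND(1, 0) = 0
s6 = XOR(s4, s5) = XOR(1, 0) = 1
s7 = XOR(s6, a) = XOR(1, 1) = 0
So s7 = 0.

b=1, e=0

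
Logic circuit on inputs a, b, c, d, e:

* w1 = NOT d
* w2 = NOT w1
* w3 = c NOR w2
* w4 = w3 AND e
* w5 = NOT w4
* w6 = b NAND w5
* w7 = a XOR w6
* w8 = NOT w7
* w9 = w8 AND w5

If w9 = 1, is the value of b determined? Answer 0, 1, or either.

either

Both values of b occur among assignments with w9 = 1:
  b=0: a=1, b=0, c=0, d=0, e=0
  b=1: a=0, b=1, c=0, d=0, e=0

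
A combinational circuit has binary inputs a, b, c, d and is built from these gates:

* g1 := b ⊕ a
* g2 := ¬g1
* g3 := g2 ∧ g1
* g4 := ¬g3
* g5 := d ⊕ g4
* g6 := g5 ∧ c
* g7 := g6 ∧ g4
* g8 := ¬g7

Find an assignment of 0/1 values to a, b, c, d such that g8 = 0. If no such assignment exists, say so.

a=1 b=0 c=1 d=0

g8 = ¬g7 must be 0, so g7 = 1.
Check with a=1 b=0 c=1 d=0:
g1 = b ⊕ a = 0 ⊕ 1 = 1
g2 = ¬g1 = ¬1 = 0
g3 = g2 ∧ g1 = 0 ∧ 1 = 0
g4 = ¬g3 = ¬0 = 1
g5 = d ⊕ g4 = 0 ⊕ 1 = 1
g6 = g5 ∧ c = 1 ∧ 1 = 1
g7 = g6 ∧ g4 = 1 ∧ 1 = 1
g8 = ¬g7 = ¬1 = 0
So g8 = 0 as required.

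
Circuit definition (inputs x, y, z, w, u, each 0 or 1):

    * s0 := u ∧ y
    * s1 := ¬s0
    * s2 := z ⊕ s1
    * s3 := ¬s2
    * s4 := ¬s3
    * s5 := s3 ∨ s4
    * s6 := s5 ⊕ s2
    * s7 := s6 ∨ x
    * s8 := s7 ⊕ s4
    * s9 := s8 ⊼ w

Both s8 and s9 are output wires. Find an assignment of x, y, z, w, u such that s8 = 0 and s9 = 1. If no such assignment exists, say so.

x=1 y=0 z=0 w=0 u=0

Check with x=1 y=0 z=0 w=0 u=0:
s0 = u ∧ y = 0 ∧ 0 = 0
s1 = ¬s0 = ¬0 = 1
s2 = z ⊕ s1 = 0 ⊕ 1 = 1
s3 = ¬s2 = ¬1 = 0
s4 = ¬s3 = ¬0 = 1
s5 = s3 ∨ s4 = 0 ∨ 1 = 1
s6 = s5 ⊕ s2 = 1 ⊕ 1 = 0
s7 = s6 ∨ x = 0 ∨ 1 = 1
s8 = s7 ⊕ s4 = 1 ⊕ 1 = 0
s9 = s8 ⊼ w = 0 ⊼ 0 = 1
So s8 = 0 and s9 = 1.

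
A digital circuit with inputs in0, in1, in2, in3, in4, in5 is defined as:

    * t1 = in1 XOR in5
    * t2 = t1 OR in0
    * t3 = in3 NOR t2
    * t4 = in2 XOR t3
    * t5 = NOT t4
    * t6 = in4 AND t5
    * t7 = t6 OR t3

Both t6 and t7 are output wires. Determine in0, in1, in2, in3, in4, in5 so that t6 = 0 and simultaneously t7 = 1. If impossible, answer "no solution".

Check with in0=0, in1=1, in2=0, in3=0, in4=1, in5=1:
t1 = in1 XOR in5 = 1 XOR 1 = 0
t2 = t1 OR in0 = 0 OR 0 = 0
t3 = in3 NOR t2 = 0 NOR 0 = 1
t4 = in2 XOR t3 = 0 XOR 1 = 1
t5 = NOT t4 = NOT 1 = 0
t6 = in4 AND t5 = 1 AND 0 = 0
t7 = t6 OR t3 = 0 OR 1 = 1
So t6 = 0 and t7 = 1.

in0=0, in1=1, in2=0, in3=0, in4=1, in5=1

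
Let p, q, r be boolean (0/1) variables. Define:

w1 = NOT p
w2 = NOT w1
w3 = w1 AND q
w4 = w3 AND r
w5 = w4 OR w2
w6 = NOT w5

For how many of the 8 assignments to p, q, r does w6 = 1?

3

w6 = NOT w5 must be 1, so w5 = 0.
w5 = w4 OR w2 must be 0, so both w4 = 0 and w2 = 0.
Satisfying assignments:
  p=0, q=0, r=0
  p=0, q=0, r=1
  p=0, q=1, r=0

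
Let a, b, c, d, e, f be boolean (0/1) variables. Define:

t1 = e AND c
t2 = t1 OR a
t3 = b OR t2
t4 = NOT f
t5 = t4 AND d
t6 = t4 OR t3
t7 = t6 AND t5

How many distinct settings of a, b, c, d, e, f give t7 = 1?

t7 = t6 AND t5 must be 1, so both t6 = 1 and t5 = 1.
t6 = t4 OR t3 must be 1, so at least one of t4, t3 is 1.
Enumerating the 64 input combinations, 16 give t7 = 1 and 48 give t7 = 0.

16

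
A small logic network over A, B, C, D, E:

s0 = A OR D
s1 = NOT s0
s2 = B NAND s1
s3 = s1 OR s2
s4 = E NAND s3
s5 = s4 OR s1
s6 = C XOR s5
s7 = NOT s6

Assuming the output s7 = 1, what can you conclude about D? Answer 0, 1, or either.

Both values of D occur among assignments with s7 = 1:
  D=0: A=0, B=0, C=1, D=0, E=0
  D=1: A=0, B=0, C=0, D=1, E=1

either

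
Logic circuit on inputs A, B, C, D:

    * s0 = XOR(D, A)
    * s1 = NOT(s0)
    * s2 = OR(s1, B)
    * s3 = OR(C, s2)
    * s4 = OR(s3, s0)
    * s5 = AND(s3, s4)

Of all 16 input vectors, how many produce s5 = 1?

s5 = AND(s3, s4) must be 1, so both s3 = 1 and s4 = 1.
Enumerating the 16 input combinations, 14 give s5 = 1 and 2 give s5 = 0.

14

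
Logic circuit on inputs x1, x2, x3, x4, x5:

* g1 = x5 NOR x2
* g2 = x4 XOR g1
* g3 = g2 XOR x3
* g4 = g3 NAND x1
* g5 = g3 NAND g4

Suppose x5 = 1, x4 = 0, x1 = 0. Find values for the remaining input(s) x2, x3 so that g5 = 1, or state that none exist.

Check with x5 = 1, x4 = 0, x1 = 0 and x2=1, x3=0:
g1 = x5 NOR x2 = 1 NOR 1 = 0
g2 = x4 XOR g1 = 0 XOR 0 = 0
g3 = g2 XOR x3 = 0 XOR 0 = 0
g4 = g3 NAND x1 = 0 NAND 0 = 1
g5 = g3 NAND g4 = 0 NAND 1 = 1
So g5 = 1.

x2=1, x3=0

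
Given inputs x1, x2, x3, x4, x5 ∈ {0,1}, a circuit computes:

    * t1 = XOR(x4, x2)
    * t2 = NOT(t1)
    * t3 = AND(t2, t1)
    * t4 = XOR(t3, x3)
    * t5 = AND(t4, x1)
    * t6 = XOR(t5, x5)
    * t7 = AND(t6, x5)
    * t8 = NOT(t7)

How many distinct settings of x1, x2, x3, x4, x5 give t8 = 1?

t8 = NOT(t7) must be 1, so t7 = 0.
t7 = AND(t6, x5) must be 0, so at least one of t6, x5 is 0.
Enumerating the 32 input combinations, 20 give t8 = 1 and 12 give t8 = 0.

20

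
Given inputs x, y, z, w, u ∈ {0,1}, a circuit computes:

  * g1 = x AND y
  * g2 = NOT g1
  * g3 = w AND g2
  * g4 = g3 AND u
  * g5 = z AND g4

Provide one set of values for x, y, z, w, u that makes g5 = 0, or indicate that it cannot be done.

x=1, y=0, z=0, w=0, u=1

Check with x=1, y=0, z=0, w=0, u=1:
g1 = x AND y = 1 AND 0 = 0
g2 = NOT g1 = NOT 0 = 1
g3 = w AND g2 = 0 AND 1 = 0
g4 = g3 AND u = 0 AND 1 = 0
g5 = z AND g4 = 0 AND 0 = 0
So g5 = 0 as required.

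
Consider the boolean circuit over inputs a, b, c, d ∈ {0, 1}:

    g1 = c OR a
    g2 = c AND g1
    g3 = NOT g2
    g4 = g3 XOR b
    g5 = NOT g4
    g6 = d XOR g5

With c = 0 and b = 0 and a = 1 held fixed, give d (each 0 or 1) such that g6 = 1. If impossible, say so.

Check with c = 0 and b = 0 and a = 1 and d=1:
g1 = c OR a = 0 OR 1 = 1
g2 = c AND g1 = 0 AND 1 = 0
g3 = NOT g2 = NOT 0 = 1
g4 = g3 XOR b = 1 XOR 0 = 1
g5 = NOT g4 = NOT 1 = 0
g6 = d XOR g5 = 1 XOR 0 = 1
So g6 = 1.

d=1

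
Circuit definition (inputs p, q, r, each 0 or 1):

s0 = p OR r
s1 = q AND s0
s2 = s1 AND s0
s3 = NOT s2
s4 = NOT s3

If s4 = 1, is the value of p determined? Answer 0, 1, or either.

either

Both values of p occur among assignments with s4 = 1:
  p=0: p=0, q=1, r=1
  p=1: p=1, q=1, r=0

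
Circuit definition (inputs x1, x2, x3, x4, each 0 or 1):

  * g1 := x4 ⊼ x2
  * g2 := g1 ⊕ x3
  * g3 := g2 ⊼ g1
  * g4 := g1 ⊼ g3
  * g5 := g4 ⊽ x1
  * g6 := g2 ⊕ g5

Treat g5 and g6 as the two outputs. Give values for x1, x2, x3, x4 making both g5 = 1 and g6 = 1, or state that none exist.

Check with x1=0, x2=1, x3=1, x4=0:
g1 = x4 ⊼ x2 = 0 ⊼ 1 = 1
g2 = g1 ⊕ x3 = 1 ⊕ 1 = 0
g3 = g2 ⊼ g1 = 0 ⊼ 1 = 1
g4 = g1 ⊼ g3 = 1 ⊼ 1 = 0
g5 = g4 ⊽ x1 = 0 ⊽ 0 = 1
g6 = g2 ⊕ g5 = 0 ⊕ 1 = 1
So g5 = 1 and g6 = 1.

x1=0, x2=1, x3=1, x4=0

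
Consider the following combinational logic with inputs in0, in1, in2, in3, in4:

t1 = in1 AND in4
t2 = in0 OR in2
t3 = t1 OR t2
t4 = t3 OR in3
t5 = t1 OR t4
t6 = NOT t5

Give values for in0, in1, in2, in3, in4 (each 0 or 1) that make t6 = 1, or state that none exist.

in0=0, in1=0, in2=0, in3=0, in4=1

t6 = NOT t5 must be 1, so t5 = 0.
t5 = t1 OR t4 must be 0, so both t1 = 0 and t4 = 0.
Check with in0=0, in1=0, in2=0, in3=0, in4=1:
t1 = in1 AND in4 = 0 AND 1 = 0
t2 = in0 OR in2 = 0 OR 0 = 0
t3 = t1 OR t2 = 0 OR 0 = 0
t4 = t3 OR in3 = 0 OR 0 = 0
t5 = t1 OR t4 = 0 OR 0 = 0
t6 = NOT t5 = NOT 0 = 1
So t6 = 1 as required.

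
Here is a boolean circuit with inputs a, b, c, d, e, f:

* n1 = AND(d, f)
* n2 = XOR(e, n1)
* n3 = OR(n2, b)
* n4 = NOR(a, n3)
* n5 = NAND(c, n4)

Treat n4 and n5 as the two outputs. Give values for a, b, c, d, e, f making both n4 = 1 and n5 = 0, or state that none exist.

Check with a=0, b=0, c=1, d=1, e=1, f=1:
n1 = AND(d, f) = AND(1, 1) = 1
n2 = XOR(e, n1) = XOR(1, 1) = 0
n3 = OR(n2, b) = OR(0, 0) = 0
n4 = NOR(a, n3) = NOR(0, 0) = 1
n5 = NAND(c, n4) = NAND(1, 1) = 0
So n4 = 1 and n5 = 0.

a=0, b=0, c=1, d=1, e=1, f=1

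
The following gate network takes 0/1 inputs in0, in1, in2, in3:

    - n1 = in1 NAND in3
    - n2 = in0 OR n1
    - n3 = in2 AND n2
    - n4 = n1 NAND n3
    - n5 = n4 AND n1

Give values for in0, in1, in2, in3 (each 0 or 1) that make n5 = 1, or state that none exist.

Check with in0=0, in1=0, in2=0, in3=1:
n1 = in1 NAND in3 = 0 NAND 1 = 1
n2 = in0 OR n1 = 0 OR 1 = 1
n3 = in2 AND n2 = 0 AND 1 = 0
n4 = n1 NAND n3 = 1 NAND 0 = 1
n5 = n4 AND n1 = 1 AND 1 = 1
So n5 = 1 as required.

in0=0, in1=0, in2=0, in3=1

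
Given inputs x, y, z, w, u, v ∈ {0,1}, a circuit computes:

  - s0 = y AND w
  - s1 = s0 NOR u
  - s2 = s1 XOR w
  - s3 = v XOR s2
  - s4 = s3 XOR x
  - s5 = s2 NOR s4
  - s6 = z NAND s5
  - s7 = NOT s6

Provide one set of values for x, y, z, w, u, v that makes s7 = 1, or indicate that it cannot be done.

x=0 y=0 z=1 w=0 u=1 v=0

Check with x=0 y=0 z=1 w=0 u=1 v=0:
s0 = y AND w = 0 AND 0 = 0
s1 = s0 NOR u = 0 NOR 1 = 0
s2 = s1 XOR w = 0 XOR 0 = 0
s3 = v XOR s2 = 0 XOR 0 = 0
s4 = s3 XOR x = 0 XOR 0 = 0
s5 = s2 NOR s4 = 0 NOR 0 = 1
s6 = z NAND s5 = 1 NAND 1 = 0
s7 = NOT s6 = NOT 0 = 1
So s7 = 1 as required.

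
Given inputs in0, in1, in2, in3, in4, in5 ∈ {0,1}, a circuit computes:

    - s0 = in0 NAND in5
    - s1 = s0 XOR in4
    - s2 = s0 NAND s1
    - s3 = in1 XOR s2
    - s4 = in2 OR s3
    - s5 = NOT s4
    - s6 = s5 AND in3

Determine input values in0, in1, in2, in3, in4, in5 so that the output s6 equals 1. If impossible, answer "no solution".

Check with in0=1, in1=1, in2=0, in3=1, in4=0, in5=1:
s0 = in0 NAND in5 = 1 NAND 1 = 0
s1 = s0 XOR in4 = 0 XOR 0 = 0
s2 = s0 NAND s1 = 0 NAND 0 = 1
s3 = in1 XOR s2 = 1 XOR 1 = 0
s4 = in2 OR s3 = 0 OR 0 = 0
s5 = NOT s4 = NOT 0 = 1
s6 = s5 AND in3 = 1 AND 1 = 1
So s6 = 1 as required.

in0=1, in1=1, in2=0, in3=1, in4=0, in5=1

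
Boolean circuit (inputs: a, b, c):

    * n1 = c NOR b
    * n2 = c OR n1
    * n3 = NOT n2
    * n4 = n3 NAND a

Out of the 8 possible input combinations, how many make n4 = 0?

1

n4 = n3 NAND a must be 0, so both n3 = 1 and a = 1.
n3 = NOT n2 must be 1, so n2 = 0.
Satisfying assignments:
  a=1, b=1, c=0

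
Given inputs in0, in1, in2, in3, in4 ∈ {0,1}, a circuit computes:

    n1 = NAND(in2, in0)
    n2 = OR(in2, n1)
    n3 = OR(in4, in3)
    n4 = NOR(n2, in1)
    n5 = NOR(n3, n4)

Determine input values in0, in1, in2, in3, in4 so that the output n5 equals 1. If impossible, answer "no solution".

Check with in0=0, in1=0, in2=0, in3=0, in4=0:
n1 = NAND(in2, in0) = NAND(0, 0) = 1
n2 = OR(in2, n1) = OR(0, 1) = 1
n3 = OR(in4, in3) = OR(0, 0) = 0
n4 = NOR(n2, in1) = NOR(1, 0) = 0
n5 = NOR(n3, n4) = NOR(0, 0) = 1
So n5 = 1 as required.

in0=0, in1=0, in2=0, in3=0, in4=0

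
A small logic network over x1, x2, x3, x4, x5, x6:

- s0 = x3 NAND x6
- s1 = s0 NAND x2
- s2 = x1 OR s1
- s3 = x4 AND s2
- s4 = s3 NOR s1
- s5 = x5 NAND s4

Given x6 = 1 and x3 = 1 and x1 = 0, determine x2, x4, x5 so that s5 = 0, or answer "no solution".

With x6 = 1 and x3 = 1 and x1 = 0 fixed, none of the 8 settings of x2, x4, x5 give s5 = 0.
For example, with x2=1, x4=1, x5=0:
s0 = x3 NAND x6 = 1 NAND 1 = 0
s1 = s0 NAND x2 = 0 NAND 1 = 1
s2 = x1 OR s1 = 0 OR 1 = 1
s3 = x4 AND s2 = 1 AND 1 = 1
s4 = s3 NOR s1 = 1 NOR 1 = 0
s5 = x5 NAND s4 = 0 NAND 0 = 1
giving s5 = 1 ≠ 0.

no solution exists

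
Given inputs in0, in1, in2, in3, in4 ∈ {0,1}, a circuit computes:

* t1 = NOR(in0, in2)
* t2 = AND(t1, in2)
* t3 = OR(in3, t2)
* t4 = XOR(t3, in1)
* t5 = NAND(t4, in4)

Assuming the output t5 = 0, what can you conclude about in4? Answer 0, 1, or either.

t5 = NAND(t4, in4) must be 0, so both t4 = 1 and in4 = 1.
t4 = XOR(t3, in1) must be 1, so t3 and in1 differ.
Every assignment with t5 = 0 has in4 = 1; there are 8 such assignment(s).

1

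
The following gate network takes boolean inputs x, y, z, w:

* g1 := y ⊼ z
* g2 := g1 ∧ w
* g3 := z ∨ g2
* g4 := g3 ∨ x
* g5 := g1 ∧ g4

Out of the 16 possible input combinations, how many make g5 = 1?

g5 = g1 ∧ g4 must be 1, so both g1 = 1 and g4 = 1.
g1 = y ⊼ z must be 1, so at least one of y, z is 0.
g4 = g3 ∨ x must be 1, so at least one of g3, x is 1.
Enumerating the 16 input combinations, 10 give g5 = 1 and 6 give g5 = 0.

10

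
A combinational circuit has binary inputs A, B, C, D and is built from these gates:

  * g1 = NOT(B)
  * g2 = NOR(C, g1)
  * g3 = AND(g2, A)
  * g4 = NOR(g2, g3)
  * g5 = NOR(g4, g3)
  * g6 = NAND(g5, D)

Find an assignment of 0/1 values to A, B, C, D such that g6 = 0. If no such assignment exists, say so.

g6 = NAND(g5, D) must be 0, so both g5 = 1 and D = 1.
g5 = NOR(g4, g3) must be 1, so both g4 = 0 and g3 = 0.
Check with A=0 B=1 C=0 D=1:
g1 = NOT(B) = NOT 1 = 0
g2 = NOR(C, g1) = NOR(0, 0) = 1
g3 = AND(g2, A) = AND(1, 0) = 0
g4 = NOR(g2, g3) = NOR(1, 0) = 0
g5 = NOR(g4, g3) = NOR(0, 0) = 1
g6 = NAND(g5, D) = NAND(1, 1) = 0
So g6 = 0 as required.

A=0 B=1 C=0 D=1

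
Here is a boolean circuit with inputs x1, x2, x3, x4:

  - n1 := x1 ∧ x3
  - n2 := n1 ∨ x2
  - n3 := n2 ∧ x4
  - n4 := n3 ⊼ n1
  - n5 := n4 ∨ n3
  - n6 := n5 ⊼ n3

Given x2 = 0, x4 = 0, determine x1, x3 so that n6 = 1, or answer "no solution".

x1=1, x3=1

n6 = n5 ⊼ n3 must be 1, so at least one of n5, n3 is 0.
Check with x2 = 0, x4 = 0 and x1=1, x3=1:
n1 = x1 ∧ x3 = 1 ∧ 1 = 1
n2 = n1 ∨ x2 = 1 ∨ 0 = 1
n3 = n2 ∧ x4 = 1 ∧ 0 = 0
n4 = n3 ⊼ n1 = 0 ⊼ 1 = 1
n5 = n4 ∨ n3 = 1 ∨ 0 = 1
n6 = n5 ⊼ n3 = 1 ⊼ 0 = 1
So n6 = 1.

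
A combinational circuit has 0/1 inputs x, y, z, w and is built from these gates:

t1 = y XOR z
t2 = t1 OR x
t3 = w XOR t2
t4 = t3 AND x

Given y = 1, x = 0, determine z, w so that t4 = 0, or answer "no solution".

t4 = t3 AND x must be 0, so at least one of t3, x is 0.
Check with y = 1, x = 0 and z=0, w=1:
t1 = y XOR z = 1 XOR 0 = 1
t2 = t1 OR x = 1 OR 0 = 1
t3 = w XOR t2 = 1 XOR 1 = 0
t4 = t3 AND x = 0 AND 0 = 0
So t4 = 0.

z=0, w=1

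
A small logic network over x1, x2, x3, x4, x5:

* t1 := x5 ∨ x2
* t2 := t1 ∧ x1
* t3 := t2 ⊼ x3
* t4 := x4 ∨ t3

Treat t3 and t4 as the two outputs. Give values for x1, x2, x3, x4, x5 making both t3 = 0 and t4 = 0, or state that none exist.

x1=1, x2=1, x3=1, x4=0, x5=1

Check with x1=1, x2=1, x3=1, x4=0, x5=1:
t1 = x5 ∨ x2 = 1 ∨ 1 = 1
t2 = t1 ∧ x1 = 1 ∧ 1 = 1
t3 = t2 ⊼ x3 = 1 ⊼ 1 = 0
t4 = x4 ∨ t3 = 0 ∨ 0 = 0
So t3 = 0 and t4 = 0.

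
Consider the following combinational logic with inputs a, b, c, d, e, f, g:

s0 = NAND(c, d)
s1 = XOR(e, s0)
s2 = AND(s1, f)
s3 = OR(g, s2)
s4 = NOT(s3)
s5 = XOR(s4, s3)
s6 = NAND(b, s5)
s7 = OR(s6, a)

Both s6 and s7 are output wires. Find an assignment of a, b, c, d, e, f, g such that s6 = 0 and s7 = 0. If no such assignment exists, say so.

a=0 b=1 c=1 d=0 e=1 f=1 g=0

Check with a=0 b=1 c=1 d=0 e=1 f=1 g=0:
s0 = NAND(c, d) = NAND(1, 0) = 1
s1 = XOR(e, s0) = XOR(1, 1) = 0
s2 = AND(s1, f) = AND(0, 1) = 0
s3 = OR(g, s2) = OR(0, 0) = 0
s4 = NOT(s3) = NOT 0 = 1
s5 = XOR(s4, s3) = XOR(1, 0) = 1
s6 = NAND(b, s5) = NAND(1, 1) = 0
s7 = OR(s6, a) = OR(0, 0) = 0
So s6 = 0 and s7 = 0.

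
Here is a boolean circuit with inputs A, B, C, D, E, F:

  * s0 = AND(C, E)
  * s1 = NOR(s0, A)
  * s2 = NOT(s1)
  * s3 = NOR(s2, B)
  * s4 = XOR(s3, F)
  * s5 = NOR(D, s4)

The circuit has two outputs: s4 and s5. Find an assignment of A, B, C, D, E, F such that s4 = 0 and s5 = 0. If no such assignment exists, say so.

Check with A=1 B=0 C=0 D=1 E=0 F=0:
s0 = AND(C, E) = AND(0, 0) = 0
s1 = NOR(s0, A) = NOR(0, 1) = 0
s2 = NOT(s1) = NOT 0 = 1
s3 = NOR(s2, B) = NOR(1, 0) = 0
s4 = XOR(s3, F) = XOR(0, 0) = 0
s5 = NOR(D, s4) = NOR(1, 0) = 0
So s4 = 0 and s5 = 0.

A=1 B=0 C=0 D=1 E=0 F=0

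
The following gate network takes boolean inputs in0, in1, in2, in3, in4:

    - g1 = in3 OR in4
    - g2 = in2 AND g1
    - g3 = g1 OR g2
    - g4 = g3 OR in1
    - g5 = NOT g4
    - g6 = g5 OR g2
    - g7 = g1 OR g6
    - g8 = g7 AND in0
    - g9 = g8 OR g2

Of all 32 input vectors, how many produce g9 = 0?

g9 = g8 OR g2 must be 0, so both g8 = 0 and g2 = 0.
g8 = g7 AND in0 must be 0, so at least one of g7, in0 is 0.
Enumerating the 32 input combinations, 12 give g9 = 0 and 20 give g9 = 1.

12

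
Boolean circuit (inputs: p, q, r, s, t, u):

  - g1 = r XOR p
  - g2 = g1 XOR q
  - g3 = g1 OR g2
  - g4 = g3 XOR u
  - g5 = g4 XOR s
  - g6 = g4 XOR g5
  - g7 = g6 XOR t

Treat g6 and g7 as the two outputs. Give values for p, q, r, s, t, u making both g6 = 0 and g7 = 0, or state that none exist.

p=1, q=0, r=1, s=0, t=0, u=1

Check with p=1, q=0, r=1, s=0, t=0, u=1:
g1 = r XOR p = 1 XOR 1 = 0
g2 = g1 XOR q = 0 XOR 0 = 0
g3 = g1 OR g2 = 0 OR 0 = 0
g4 = g3 XOR u = 0 XOR 1 = 1
g5 = g4 XOR s = 1 XOR 0 = 1
g6 = g4 XOR g5 = 1 XOR 1 = 0
g7 = g6 XOR t = 0 XOR 0 = 0
So g6 = 0 and g7 = 0.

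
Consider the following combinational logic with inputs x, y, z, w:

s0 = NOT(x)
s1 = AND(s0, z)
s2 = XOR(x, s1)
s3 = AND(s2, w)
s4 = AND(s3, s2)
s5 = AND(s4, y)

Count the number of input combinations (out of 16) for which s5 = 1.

s5 = AND(s4, y) must be 1, so both s4 = 1 and y = 1.
s4 = AND(s3, s2) must be 1, so both s3 = 1 and s2 = 1.
Satisfying assignments:
  x=0, y=1, z=1, w=1
  x=1, y=1, z=0, w=1
  x=1, y=1, z=1, w=1

3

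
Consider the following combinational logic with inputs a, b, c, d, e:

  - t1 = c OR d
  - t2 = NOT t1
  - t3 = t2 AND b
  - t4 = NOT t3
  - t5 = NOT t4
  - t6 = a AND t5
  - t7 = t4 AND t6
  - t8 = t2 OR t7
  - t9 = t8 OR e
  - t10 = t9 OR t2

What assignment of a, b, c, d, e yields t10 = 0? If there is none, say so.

t10 = t9 OR t2 must be 0, so both t9 = 0 and t2 = 0.
t9 = t8 OR e must be 0, so both t8 = 0 and e = 0.
t2 = NOT t1 must be 0, so t1 = 1.
Check with a=0, b=0, c=1, d=0, e=0:
t1 = c OR d = 1 OR 0 = 1
t2 = NOT t1 = NOT 1 = 0
t3 = t2 AND b = 0 AND 0 = 0
t4 = NOT t3 = NOT 0 = 1
t5 = NOT t4 = NOT 1 = 0
t6 = a AND t5 = 0 AND 0 = 0
t7 = t4 AND t6 = 1 AND 0 = 0
t8 = t2 OR t7 = 0 OR 0 = 0
t9 = t8 OR e = 0 OR 0 = 0
t10 = t9 OR t2 = 0 OR 0 = 0
So t10 = 0 as required.

a=0, b=0, c=1, d=0, e=0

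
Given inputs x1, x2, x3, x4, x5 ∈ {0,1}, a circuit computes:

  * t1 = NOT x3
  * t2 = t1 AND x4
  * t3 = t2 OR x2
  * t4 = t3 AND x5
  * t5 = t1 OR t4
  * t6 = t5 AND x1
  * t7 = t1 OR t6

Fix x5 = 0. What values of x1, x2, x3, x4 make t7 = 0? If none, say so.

x1=1 x2=0 x3=1 x4=0

Check with x5 = 0 and x1=1, x2=0, x3=1, x4=0:
t1 = NOT x3 = NOT 1 = 0
t2 = t1 AND x4 = 0 AND 0 = 0
t3 = t2 OR x2 = 0 OR 0 = 0
t4 = t3 AND x5 = 0 AND 0 = 0
t5 = t1 OR t4 = 0 OR 0 = 0
t6 = t5 AND x1 = 0 AND 1 = 0
t7 = t1 OR t6 = 0 OR 0 = 0
So t7 = 0.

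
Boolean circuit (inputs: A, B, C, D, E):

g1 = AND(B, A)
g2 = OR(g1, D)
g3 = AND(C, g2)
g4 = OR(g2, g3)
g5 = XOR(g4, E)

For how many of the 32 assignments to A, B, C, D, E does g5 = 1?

g5 = XOR(g4, E) must be 1, so g4 and E differ.
Enumerating the 32 input combinations, 16 give g5 = 1 and 16 give g5 = 0.

16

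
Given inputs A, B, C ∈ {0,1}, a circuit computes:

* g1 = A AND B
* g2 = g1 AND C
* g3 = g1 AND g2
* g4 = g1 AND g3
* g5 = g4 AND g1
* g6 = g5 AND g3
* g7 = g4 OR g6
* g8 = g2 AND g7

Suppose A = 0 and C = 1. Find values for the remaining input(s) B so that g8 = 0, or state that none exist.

g8 = g2 AND g7 must be 0, so at least one of g2, g7 is 0.
Check with A = 0 and C = 1 and B=0:
g1 = A AND B = 0 AND 0 = 0
g2 = g1 AND C = 0 AND 1 = 0
g3 = g1 AND g2 = 0 AND 0 = 0
g4 = g1 AND g3 = 0 AND 0 = 0
g5 = g4 AND g1 = 0 AND 0 = 0
g6 = g5 AND g3 = 0 AND 0 = 0
g7 = g4 OR g6 = 0 OR 0 = 0
g8 = g2 AND g7 = 0 AND 0 = 0
So g8 = 0.

B=0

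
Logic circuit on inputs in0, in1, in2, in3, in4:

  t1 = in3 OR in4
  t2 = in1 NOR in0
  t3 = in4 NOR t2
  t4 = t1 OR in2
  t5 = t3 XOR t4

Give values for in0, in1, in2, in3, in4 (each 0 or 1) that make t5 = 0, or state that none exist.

in0=1, in1=0, in2=1, in3=1, in4=0

Check with in0=1, in1=0, in2=1, in3=1, in4=0:
t1 = in3 OR in4 = 1 OR 0 = 1
t2 = in1 NOR in0 = 0 NOR 1 = 0
t3 = in4 NOR t2 = 0 NOR 0 = 1
t4 = t1 OR in2 = 1 OR 1 = 1
t5 = t3 XOR t4 = 1 XOR 1 = 0
So t5 = 0 as required.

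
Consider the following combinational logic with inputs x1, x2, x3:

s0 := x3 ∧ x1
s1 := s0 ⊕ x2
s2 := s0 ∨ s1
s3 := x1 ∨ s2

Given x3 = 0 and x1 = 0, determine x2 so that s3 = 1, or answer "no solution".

s3 = x1 ∨ s2 must be 1, so at least one of x1, s2 is 1.
Check with x3 = 0 and x1 = 0 and x2=1:
s0 = x3 ∧ x1 = 0 ∧ 0 = 0
s1 = s0 ⊕ x2 = 0 ⊕ 1 = 1
s2 = s0 ∨ s1 = 0 ∨ 1 = 1
s3 = x1 ∨ s2 = 0 ∨ 1 = 1
So s3 = 1.

x2=1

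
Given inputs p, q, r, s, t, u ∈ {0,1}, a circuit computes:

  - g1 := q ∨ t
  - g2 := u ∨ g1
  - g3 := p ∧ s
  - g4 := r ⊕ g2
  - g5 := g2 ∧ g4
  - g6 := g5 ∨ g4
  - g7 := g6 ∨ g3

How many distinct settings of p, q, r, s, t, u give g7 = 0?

24

g7 = g6 ∨ g3 must be 0, so both g6 = 0 and g3 = 0.
Enumerating the 64 input combinations, 24 give g7 = 0 and 40 give g7 = 1.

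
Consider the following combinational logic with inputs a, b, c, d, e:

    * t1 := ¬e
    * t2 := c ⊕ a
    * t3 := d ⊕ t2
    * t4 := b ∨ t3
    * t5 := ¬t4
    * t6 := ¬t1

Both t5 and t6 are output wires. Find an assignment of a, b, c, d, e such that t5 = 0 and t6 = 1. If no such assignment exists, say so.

Check with a=1, b=0, c=0, d=0, e=1:
t1 = ¬e = ¬1 = 0
t2 = c ⊕ a = 0 ⊕ 1 = 1
t3 = d ⊕ t2 = 0 ⊕ 1 = 1
t4 = b ∨ t3 = 0 ∨ 1 = 1
t5 = ¬t4 = ¬1 = 0
t6 = ¬t1 = ¬0 = 1
So t5 = 0 and t6 = 1.

a=1, b=0, c=0, d=0, e=1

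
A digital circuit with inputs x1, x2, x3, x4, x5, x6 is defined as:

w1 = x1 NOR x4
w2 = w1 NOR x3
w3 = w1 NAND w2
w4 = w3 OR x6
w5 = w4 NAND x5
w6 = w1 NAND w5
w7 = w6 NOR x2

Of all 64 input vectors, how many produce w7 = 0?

60

w7 = w6 NOR x2 must be 0, so at least one of w6, x2 is 1.
Enumerating the 64 input combinations, 60 give w7 = 0 and 4 give w7 = 1.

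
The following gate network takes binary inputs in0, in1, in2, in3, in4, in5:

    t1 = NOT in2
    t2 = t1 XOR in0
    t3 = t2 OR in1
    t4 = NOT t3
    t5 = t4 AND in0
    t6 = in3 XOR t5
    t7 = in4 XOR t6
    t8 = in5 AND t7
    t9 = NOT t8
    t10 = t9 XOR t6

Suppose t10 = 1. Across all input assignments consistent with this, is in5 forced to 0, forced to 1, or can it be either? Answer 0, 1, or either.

Both values of in5 occur among assignments with t10 = 1:
  in5=0: in0=0, in1=0, in2=0, in3=0, in4=0, in5=0
  in5=1: in0=0, in1=0, in2=0, in3=0, in4=0, in5=1

either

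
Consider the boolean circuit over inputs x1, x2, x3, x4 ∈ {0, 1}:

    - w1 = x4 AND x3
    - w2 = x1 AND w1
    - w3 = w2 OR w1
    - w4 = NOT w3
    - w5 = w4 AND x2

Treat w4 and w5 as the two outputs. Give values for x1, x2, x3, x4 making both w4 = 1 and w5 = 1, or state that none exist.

Check with x1=0 x2=1 x3=0 x4=1:
w1 = x4 AND x3 = 1 AND 0 = 0
w2 = x1 AND w1 = 0 AND 0 = 0
w3 = w2 OR w1 = 0 OR 0 = 0
w4 = NOT w3 = NOT 0 = 1
w5 = w4 AND x2 = 1 AND 1 = 1
So w4 = 1 and w5 = 1.

x1=0 x2=1 x3=0 x4=1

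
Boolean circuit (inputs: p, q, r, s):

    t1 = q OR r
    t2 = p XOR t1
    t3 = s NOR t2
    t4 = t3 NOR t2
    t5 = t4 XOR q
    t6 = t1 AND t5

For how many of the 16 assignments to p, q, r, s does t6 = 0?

t6 = t1 AND t5 must be 0, so at least one of t1, t5 is 0.
Enumerating the 16 input combinations, 9 give t6 = 0 and 7 give t6 = 1.

9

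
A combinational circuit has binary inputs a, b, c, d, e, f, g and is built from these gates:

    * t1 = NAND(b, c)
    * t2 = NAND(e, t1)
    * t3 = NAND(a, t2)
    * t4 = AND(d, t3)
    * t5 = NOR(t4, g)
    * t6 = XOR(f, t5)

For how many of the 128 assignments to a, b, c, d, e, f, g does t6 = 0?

64

t6 = XOR(f, t5) must be 0, so f and t5 are equal.
Enumerating the 128 input combinations, 64 give t6 = 0 and 64 give t6 = 1.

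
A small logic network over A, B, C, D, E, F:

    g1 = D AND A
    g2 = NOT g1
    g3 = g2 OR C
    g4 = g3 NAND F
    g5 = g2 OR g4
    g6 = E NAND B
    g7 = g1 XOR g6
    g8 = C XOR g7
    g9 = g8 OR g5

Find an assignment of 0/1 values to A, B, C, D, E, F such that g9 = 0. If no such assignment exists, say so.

g9 = g8 OR g5 must be 0, so both g8 = 0 and g5 = 0.
g8 = C XOR g7 must be 0, so C and g7 are equal.
g5 = g2 OR g4 must be 0, so both g2 = 0 and g4 = 0.
Check with A=1, B=1, C=1, D=1, E=1, F=1:
g1 = D AND A = 1 AND 1 = 1
g2 = NOT g1 = NOT 1 = 0
g3 = g2 OR C = 0 OR 1 = 1
g4 = g3 NAND F = 1 NAND 1 = 0
g5 = g2 OR g4 = 0 OR 0 = 0
g6 = E NAND B = 1 NAND 1 = 0
g7 = g1 XOR g6 = 1 XOR 0 = 1
g8 = C XOR g7 = 1 XOR 1 = 0
g9 = g8 OR g5 = 0 OR 0 = 0
So g9 = 0 as required.

A=1, B=1, C=1, D=1, E=1, F=1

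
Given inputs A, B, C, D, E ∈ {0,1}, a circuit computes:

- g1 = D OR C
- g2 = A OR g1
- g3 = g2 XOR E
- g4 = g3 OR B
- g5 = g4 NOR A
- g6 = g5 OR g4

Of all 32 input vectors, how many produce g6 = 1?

g6 = g5 OR g4 must be 1, so at least one of g5, g4 is 1.
Enumerating the 32 input combinations, 28 give g6 = 1 and 4 give g6 = 0.

28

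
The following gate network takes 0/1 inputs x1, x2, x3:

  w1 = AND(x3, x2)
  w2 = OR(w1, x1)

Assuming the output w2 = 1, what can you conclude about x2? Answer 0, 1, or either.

Both values of x2 occur among assignments with w2 = 1:
  x2=0: x1=1, x2=0, x3=0
  x2=1: x1=0, x2=1, x3=1

either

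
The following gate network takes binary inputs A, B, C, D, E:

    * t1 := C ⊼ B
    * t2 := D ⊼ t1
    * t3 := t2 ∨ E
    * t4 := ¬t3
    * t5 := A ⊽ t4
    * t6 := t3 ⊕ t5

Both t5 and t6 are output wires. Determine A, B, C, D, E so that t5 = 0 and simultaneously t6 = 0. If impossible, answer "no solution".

A=0 B=0 C=0 D=1 E=0

Check with A=0 B=0 C=0 D=1 E=0:
t1 = C ⊼ B = 0 ⊼ 0 = 1
t2 = D ⊼ t1 = 1 ⊼ 1 = 0
t3 = t2 ∨ E = 0 ∨ 0 = 0
t4 = ¬t3 = ¬0 = 1
t5 = A ⊽ t4 = 0 ⊽ 1 = 0
t6 = t3 ⊕ t5 = 0 ⊕ 0 = 0
So t5 = 0 and t6 = 0.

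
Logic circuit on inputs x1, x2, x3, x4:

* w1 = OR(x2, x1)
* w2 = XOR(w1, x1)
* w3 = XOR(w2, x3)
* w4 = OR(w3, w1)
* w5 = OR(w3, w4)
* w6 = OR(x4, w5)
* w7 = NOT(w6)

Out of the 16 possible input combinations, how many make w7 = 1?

1

w7 = NOT(w6) must be 1, so w6 = 0.
w6 = OR(x4, w5) must be 0, so both x4 = 0 and w5 = 0.
w5 = OR(w3, w4) must be 0, so both w3 = 0 and w4 = 0.
Enumerating the 16 input combinations, 1 give w7 = 1 and 15 give w7 = 0.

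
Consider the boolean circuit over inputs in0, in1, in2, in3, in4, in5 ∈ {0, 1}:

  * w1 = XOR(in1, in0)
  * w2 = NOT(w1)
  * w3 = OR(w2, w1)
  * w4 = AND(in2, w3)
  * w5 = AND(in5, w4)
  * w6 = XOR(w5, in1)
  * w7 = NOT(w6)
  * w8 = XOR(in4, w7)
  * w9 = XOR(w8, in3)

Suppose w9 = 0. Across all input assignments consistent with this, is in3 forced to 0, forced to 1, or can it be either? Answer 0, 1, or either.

Both values of in3 occur among assignments with w9 = 0:
  in3=0: in0=0, in1=0, in2=0, in3=0, in4=1, in5=0
  in3=1: in0=0, in1=0, in2=0, in3=1, in4=0, in5=0

either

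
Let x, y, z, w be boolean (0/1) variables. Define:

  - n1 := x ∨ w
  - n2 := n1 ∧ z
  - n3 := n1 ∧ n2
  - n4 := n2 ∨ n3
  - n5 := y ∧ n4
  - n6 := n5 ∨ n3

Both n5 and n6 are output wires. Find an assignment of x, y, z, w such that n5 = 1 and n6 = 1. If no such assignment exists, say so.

Check with x=1 y=1 z=1 w=0:
n1 = x ∨ w = 1 ∨ 0 = 1
n2 = n1 ∧ z = 1 ∧ 1 = 1
n3 = n1 ∧ n2 = 1 ∧ 1 = 1
n4 = n2 ∨ n3 = 1 ∨ 1 = 1
n5 = y ∧ n4 = 1 ∧ 1 = 1
n6 = n5 ∨ n3 = 1 ∨ 1 = 1
So n5 = 1 and n6 = 1.

x=1 y=1 z=1 w=0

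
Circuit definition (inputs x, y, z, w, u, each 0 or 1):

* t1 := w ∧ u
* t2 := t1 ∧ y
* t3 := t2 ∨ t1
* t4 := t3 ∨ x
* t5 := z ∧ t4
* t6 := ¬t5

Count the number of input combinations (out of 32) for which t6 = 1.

22

t6 = ¬t5 must be 1, so t5 = 0.
t5 = z ∧ t4 must be 0, so at least one of z, t4 is 0.
Enumerating the 32 input combinations, 22 give t6 = 1 and 10 give t6 = 0.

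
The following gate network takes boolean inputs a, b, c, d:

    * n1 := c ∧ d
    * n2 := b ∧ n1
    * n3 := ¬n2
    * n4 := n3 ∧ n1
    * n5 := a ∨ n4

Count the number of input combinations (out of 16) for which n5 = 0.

7

n5 = a ∨ n4 must be 0, so both a = 0 and n4 = 0.
n4 = n3 ∧ n1 must be 0, so at least one of n3, n1 is 0.
Enumerating the 16 input combinations, 7 give n5 = 0 and 9 give n5 = 1.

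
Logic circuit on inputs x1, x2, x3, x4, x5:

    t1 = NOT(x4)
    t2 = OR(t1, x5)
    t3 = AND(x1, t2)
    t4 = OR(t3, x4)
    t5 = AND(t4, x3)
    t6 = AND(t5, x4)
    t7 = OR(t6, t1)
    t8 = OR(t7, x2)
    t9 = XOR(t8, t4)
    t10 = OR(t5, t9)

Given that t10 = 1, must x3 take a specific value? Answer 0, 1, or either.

either

Both values of x3 occur among assignments with t10 = 1:
  x3=0: x1=0, x2=0, x3=0, x4=0, x5=0
  x3=1: x1=0, x2=0, x3=1, x4=0, x5=0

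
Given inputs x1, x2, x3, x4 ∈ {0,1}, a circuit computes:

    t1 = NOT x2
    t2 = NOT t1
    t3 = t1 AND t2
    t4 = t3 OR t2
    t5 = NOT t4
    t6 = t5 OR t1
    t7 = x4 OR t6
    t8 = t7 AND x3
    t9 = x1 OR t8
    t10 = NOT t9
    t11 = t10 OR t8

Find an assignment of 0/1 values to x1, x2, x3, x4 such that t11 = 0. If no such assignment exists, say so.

x1=1, x2=1, x3=0, x4=1

t11 = t10 OR t8 must be 0, so both t10 = 0 and t8 = 0.
t10 = NOT t9 must be 0, so t9 = 1.
t8 = t7 AND x3 must be 0, so at least one of t7, x3 is 0.
Check with x1=1, x2=1, x3=0, x4=1:
t1 = NOT x2 = NOT 1 = 0
t2 = NOT t1 = NOT 0 = 1
t3 = t1 AND t2 = 0 AND 1 = 0
t4 = t3 OR t2 = 0 OR 1 = 1
t5 = NOT t4 = NOT 1 = 0
t6 = t5 OR t1 = 0 OR 0 = 0
t7 = x4 OR t6 = 1 OR 0 = 1
t8 = t7 AND x3 = 1 AND 0 = 0
t9 = x1 OR t8 = 1 OR 0 = 1
t10 = NOT t9 = NOT 1 = 0
t11 = t10 OR t8 = 0 OR 0 = 0
So t11 = 0 as required.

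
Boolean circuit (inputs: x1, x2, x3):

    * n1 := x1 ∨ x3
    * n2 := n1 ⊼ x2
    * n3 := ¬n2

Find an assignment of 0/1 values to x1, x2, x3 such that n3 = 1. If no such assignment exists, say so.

n3 = ¬n2 must be 1, so n2 = 0.
Check with x1=1 x2=1 x3=0:
n1 = x1 ∨ x3 = 1 ∨ 0 = 1
n2 = n1 ⊼ x2 = 1 ⊼ 1 = 0
n3 = ¬n2 = ¬0 = 1
So n3 = 1 as required.

x1=1 x2=1 x3=0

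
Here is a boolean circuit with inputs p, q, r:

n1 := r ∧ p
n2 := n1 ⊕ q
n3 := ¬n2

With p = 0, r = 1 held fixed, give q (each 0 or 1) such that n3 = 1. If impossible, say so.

Check with p = 0, r = 1 and q=0:
n1 = r ∧ p = 1 ∧ 0 = 0
n2 = n1 ⊕ q = 0 ⊕ 0 = 0
n3 = ¬n2 = ¬0 = 1
So n3 = 1.

q=0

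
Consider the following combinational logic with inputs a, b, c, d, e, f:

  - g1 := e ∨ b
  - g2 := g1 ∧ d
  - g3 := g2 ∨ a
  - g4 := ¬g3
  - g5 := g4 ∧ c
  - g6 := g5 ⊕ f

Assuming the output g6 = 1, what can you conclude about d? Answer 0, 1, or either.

Both values of d occur among assignments with g6 = 1:
  d=0: a=0, b=0, c=0, d=0, e=0, f=1
  d=1: a=0, b=0, c=0, d=1, e=0, f=1

either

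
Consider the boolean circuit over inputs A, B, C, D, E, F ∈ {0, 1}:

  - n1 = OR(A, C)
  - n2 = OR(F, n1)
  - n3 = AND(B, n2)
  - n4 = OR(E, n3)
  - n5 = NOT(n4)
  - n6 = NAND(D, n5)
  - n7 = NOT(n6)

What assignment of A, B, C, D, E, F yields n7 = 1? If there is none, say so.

Check with A=0, B=0, C=0, D=1, E=0, F=1:
n1 = OR(A, C) = OR(0, 0) = 0
n2 = OR(F, n1) = OR(1, 0) = 1
n3 = AND(B, n2) = AND(0, 1) = 0
n4 = OR(E, n3) = OR(0, 0) = 0
n5 = NOT(n4) = NOT 0 = 1
n6 = NAND(D, n5) = NAND(1, 1) = 0
n7 = NOT(n6) = NOT 0 = 1
So n7 = 1 as required.

A=0, B=0, C=0, D=1, E=0, F=1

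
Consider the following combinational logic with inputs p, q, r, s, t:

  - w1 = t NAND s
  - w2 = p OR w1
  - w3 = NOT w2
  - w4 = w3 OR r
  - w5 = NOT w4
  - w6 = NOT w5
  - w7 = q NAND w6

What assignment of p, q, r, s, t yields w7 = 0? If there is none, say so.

w7 = q NAND w6 must be 0, so both q = 1 and w6 = 1.
Check with p=0, q=1, r=1, s=0, t=1:
w1 = t NAND s = 1 NAND 0 = 1
w2 = p OR w1 = 0 OR 1 = 1
w3 = NOT w2 = NOT 1 = 0
w4 = w3 OR r = 0 OR 1 = 1
w5 = NOT w4 = NOT 1 = 0
w6 = NOT w5 = NOT 0 = 1
w7 = q NAND w6 = 1 NAND 1 = 0
So w7 = 0 as required.

p=0, q=1, r=1, s=0, t=1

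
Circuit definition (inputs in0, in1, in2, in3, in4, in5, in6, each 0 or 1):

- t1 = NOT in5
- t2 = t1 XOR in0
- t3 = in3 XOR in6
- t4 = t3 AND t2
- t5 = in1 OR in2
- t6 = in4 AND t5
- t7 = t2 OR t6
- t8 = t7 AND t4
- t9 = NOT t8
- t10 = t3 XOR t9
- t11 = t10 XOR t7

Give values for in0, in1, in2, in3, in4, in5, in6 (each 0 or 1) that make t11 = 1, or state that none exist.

t11 = t10 XOR t7 must be 1, so t10 and t7 differ.
Check with in0=1, in1=1, in2=0, in3=0, in4=1, in5=0, in6=1:
t1 = NOT in5 = NOT 0 = 1
t2 = t1 XOR in0 = 1 XOR 1 = 0
t3 = in3 XOR in6 = 0 XOR 1 = 1
t4 = t3 AND t2 = 1 AND 0 = 0
t5 = in1 OR in2 = 1 OR 0 = 1
t6 = in4 AND t5 = 1 AND 1 = 1
t7 = t2 OR t6 = 0 OR 1 = 1
t8 = t7 AND t4 = 1 AND 0 = 0
t9 = NOT t8 = NOT 0 = 1
t10 = t3 XOR t9 = 1 XOR 1 = 0
t11 = t10 XOR t7 = 0 XOR 1 = 1
So t11 = 1 as required.

in0=1, in1=1, in2=0, in3=0, in4=1, in5=0, in6=1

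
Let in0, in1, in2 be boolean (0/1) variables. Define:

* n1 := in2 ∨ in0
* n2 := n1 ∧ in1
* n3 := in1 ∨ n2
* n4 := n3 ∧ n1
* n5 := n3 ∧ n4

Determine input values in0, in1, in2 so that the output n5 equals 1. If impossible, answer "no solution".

n5 = n3 ∧ n4 must be 1, so both n3 = 1 and n4 = 1.
Check with in0=0, in1=1, in2=1:
n1 = in2 ∨ in0 = 1 ∨ 0 = 1
n2 = n1 ∧ in1 = 1 ∧ 1 = 1
n3 = in1 ∨ n2 = 1 ∨ 1 = 1
n4 = n3 ∧ n1 = 1 ∧ 1 = 1
n5 = n3 ∧ n4 = 1 ∧ 1 = 1
So n5 = 1 as required.

in0=0, in1=1, in2=1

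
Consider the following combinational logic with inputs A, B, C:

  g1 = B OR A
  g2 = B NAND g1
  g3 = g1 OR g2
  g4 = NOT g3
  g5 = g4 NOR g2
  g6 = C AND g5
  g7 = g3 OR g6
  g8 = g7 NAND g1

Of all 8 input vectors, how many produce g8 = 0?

6

g8 = g7 NAND g1 must be 0, so both g7 = 1 and g1 = 1.
g7 = g3 OR g6 must be 1, so at least one of g3, g6 is 1.
Satisfying assignments:
  A=0, B=1, C=0
  A=0, B=1, C=1
  A=1, B=0, C=0
  A=1, B=0, C=1
  A=1, B=1, C=0
  A=1, B=1, C=1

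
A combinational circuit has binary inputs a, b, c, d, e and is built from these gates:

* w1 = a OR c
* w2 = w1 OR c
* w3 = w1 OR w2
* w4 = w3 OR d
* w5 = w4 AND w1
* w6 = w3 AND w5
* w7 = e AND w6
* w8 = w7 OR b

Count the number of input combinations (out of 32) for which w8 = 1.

w8 = w7 OR b must be 1, so at least one of w7, b is 1.
Enumerating the 32 input combinations, 22 give w8 = 1 and 10 give w8 = 0.

22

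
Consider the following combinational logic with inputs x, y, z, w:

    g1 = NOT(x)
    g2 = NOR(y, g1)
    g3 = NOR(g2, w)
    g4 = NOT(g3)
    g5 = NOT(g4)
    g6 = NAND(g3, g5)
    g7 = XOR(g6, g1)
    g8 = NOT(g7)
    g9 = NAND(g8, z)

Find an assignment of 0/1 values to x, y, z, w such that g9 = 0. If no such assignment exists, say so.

g9 = NAND(g8, z) must be 0, so both g8 = 1 and z = 1.
g8 = NOT(g7) must be 1, so g7 = 0.
g7 = XOR(g6, g1) must be 0, so g6 and g1 are equal.
Check with x=0, y=0, z=1, w=1:
g1 = NOT(x) = NOT 0 = 1
g2 = NOR(y, g1) = NOR(0, 1) = 0
g3 = NOR(g2, w) = NOR(0, 1) = 0
g4 = NOT(g3) = NOT 0 = 1
g5 = NOT(g4) = NOT 1 = 0
g6 = NAND(g3, g5) = NAND(0, 0) = 1
g7 = XOR(g6, g1) = XOR(1, 1) = 0
g8 = NOT(g7) = NOT 0 = 1
g9 = NAND(g8, z) = NAND(1, 1) = 0
So g9 = 0 as required.

x=0, y=0, z=1, w=1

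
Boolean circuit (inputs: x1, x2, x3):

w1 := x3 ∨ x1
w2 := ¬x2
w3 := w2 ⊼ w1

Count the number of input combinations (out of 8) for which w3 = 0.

w3 = w2 ⊼ w1 must be 0, so both w2 = 1 and w1 = 1.
Satisfying assignments:
  x1=0, x2=0, x3=1
  x1=1, x2=0, x3=0
  x1=1, x2=0, x3=1

3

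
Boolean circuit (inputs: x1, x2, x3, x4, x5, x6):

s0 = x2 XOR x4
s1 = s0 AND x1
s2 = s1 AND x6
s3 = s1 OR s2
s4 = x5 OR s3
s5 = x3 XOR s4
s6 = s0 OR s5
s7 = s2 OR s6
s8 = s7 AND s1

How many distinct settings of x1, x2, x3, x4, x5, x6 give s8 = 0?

48

s8 = s7 AND s1 must be 0, so at least one of s7, s1 is 0.
Enumerating the 64 input combinations, 48 give s8 = 0 and 16 give s8 = 1.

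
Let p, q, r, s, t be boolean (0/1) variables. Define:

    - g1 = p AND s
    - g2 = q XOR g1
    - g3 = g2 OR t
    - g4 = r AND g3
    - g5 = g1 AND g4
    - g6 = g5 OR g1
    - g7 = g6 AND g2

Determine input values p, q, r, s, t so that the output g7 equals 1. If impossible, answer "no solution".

g7 = g6 AND g2 must be 1, so both g6 = 1 and g2 = 1.
g6 = g5 OR g1 must be 1, so at least one of g5, g1 is 1.
Check with p=1, q=0, r=0, s=1, t=0:
g1 = p AND s = 1 AND 1 = 1
g2 = q XOR g1 = 0 XOR 1 = 1
g3 = g2 OR t = 1 OR 0 = 1
g4 = r AND g3 = 0 AND 1 = 0
g5 = g1 AND g4 = 1 AND 0 = 0
g6 = g5 OR g1 = 0 OR 1 = 1
g7 = g6 AND g2 = 1 AND 1 = 1
So g7 = 1 as required.

p=1, q=0, r=0, s=1, t=0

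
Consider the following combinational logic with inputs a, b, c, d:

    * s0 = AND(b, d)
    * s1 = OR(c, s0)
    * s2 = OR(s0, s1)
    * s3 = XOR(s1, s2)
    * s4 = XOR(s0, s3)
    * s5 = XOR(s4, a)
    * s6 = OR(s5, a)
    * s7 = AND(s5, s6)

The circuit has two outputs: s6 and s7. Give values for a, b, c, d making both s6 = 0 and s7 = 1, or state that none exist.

Across all 16 input combinations, none give both s6 = 0 and s7 = 1.

no solution exists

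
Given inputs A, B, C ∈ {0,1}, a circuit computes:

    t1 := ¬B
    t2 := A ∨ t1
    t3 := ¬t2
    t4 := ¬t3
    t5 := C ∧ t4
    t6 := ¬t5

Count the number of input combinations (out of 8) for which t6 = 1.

t6 = ¬t5 must be 1, so t5 = 0.
t5 = C ∧ t4 must be 0, so at least one of C, t4 is 0.
Satisfying assignments:
  A=0, B=0, C=0
  A=0, B=1, C=0
  A=0, B=1, C=1
  A=1, B=0, C=0
  A=1, B=1, C=0

5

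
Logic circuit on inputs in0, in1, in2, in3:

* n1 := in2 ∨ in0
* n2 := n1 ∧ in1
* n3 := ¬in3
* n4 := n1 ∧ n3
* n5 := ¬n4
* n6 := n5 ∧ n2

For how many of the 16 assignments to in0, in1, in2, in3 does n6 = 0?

13

n6 = n5 ∧ n2 must be 0, so at least one of n5, n2 is 0.
Enumerating the 16 input combinations, 13 give n6 = 0 and 3 give n6 = 1.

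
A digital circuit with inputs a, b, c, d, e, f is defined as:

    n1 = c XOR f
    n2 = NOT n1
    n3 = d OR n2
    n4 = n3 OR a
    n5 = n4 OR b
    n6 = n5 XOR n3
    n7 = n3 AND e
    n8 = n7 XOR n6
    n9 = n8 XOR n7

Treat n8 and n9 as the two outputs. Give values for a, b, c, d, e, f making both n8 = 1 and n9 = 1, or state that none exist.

a=1 b=0 c=1 d=0 e=1 f=0

Check with a=1 b=0 c=1 d=0 e=1 f=0:
n1 = c XOR f = 1 XOR 0 = 1
n2 = NOT n1 = NOT 1 = 0
n3 = d OR n2 = 0 OR 0 = 0
n4 = n3 OR a = 0 OR 1 = 1
n5 = n4 OR b = 1 OR 0 = 1
n6 = n5 XOR n3 = 1 XOR 0 = 1
n7 = n3 AND e = 0 AND 1 = 0
n8 = n7 XOR n6 = 0 XOR 1 = 1
n9 = n8 XOR n7 = 1 XOR 0 = 1
So n8 = 1 and n9 = 1.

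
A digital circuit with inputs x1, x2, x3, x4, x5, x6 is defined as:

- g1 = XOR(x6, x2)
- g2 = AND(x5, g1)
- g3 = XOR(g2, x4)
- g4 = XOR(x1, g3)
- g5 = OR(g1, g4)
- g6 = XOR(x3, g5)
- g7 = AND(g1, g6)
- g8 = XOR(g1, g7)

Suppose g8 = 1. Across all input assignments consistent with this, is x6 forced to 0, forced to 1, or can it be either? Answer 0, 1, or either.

Both values of x6 occur among assignments with g8 = 1:
  x6=0: x1=0, x2=1, x3=1, x4=0, x5=0, x6=0
  x6=1: x1=0, x2=0, x3=1, x4=0, x5=0, x6=1

either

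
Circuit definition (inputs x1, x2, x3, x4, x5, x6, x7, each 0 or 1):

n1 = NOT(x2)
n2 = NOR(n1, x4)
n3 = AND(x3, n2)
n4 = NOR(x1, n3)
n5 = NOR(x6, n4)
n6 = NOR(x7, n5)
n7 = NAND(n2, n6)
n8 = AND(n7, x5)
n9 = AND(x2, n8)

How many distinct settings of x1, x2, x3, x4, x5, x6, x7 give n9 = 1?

n9 = AND(x2, n8) must be 1, so both x2 = 1 and n8 = 1.
Enumerating the 128 input combinations, 27 give n9 = 1 and 101 give n9 = 0.

27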